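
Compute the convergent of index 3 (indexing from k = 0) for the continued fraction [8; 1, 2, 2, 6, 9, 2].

Using pₖ = aₖpₖ₋₁ + pₖ₋₂, qₖ = aₖqₖ₋₁ + qₖ₋₂ (with p₋₁=1, p₋₂=0, q₋₁=0, q₋₂=1):
  k=0: a=8, p=8, q=1
  k=1: a=1, p=9, q=1
  k=2: a=2, p=26, q=3
  k=3: a=2, p=61, q=7

61/7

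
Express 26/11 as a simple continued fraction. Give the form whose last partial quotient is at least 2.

[2; 2, 1, 3]

26 = 2×11 + 4
11 = 2×4 + 3
4 = 1×3 + 1
3 = 3×1 + 0  (stop)
So 26/11 = [2; 2, 1, 3].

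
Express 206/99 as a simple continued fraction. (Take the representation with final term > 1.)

206 = 2*99 + 8
99 = 12*8 + 3
8 = 2*3 + 2
3 = 1*2 + 1
2 = 2*1 + 0  (stop)
So 206/99 = [2; 12, 2, 1, 2].

[2; 12, 2, 1, 2]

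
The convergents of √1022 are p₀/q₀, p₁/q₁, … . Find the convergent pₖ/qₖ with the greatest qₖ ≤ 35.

1023/32

√1022 = [31; 1, 30, 1, 62, …] (period length 4).
Convergents:
  p_0/q_0 = 31/1
  p_1/q_1 = 32/1
  p_2/q_2 = 991/31
  p_3/q_3 = 1023/32
  p_4/q_4 = 64417/2015
q_3 = 32 ≤ 35 < 2015 = q_4, so the answer is 1023/32.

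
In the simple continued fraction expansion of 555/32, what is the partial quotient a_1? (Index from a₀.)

555 = 17·32 + 11   →  a_0 = 17
32 = 2·11 + 10   →  a_1 = 2

2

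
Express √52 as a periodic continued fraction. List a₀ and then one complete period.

[7; 4, 1, 2, 1, 4, 14]

a₀ = ⌊√52⌋ = 7.
With m₀=0, d₀=1 and mₖ₊₁ = dₖaₖ − mₖ, dₖ₊₁ = (n − mₖ₊₁²)/dₖ, aₖ₊₁ = ⌊(a₀+mₖ₊₁)/dₖ₊₁⌋:
  k=1: m=7, d=3, a=4
  k=2: m=5, d=9, a=1
  k=3: m=4, d=4, a=2
  k=4: m=4, d=9, a=1
  k=5: m=5, d=3, a=4
  k=6: m=7, d=1, a=14
d=1 and a=2a₀=14 at k=6, so the next step gives (m, d) = (7, 3) again — its k=1 value — and the period has length 6.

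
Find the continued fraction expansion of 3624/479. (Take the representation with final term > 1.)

[7; 1, 1, 3, 3, 3, 6]

3624 = 7×479 + 271
479 = 1×271 + 208
271 = 1×208 + 63
208 = 3×63 + 19
63 = 3×19 + 6
19 = 3×6 + 1
6 = 6×1 + 0  (stop)
So 3624/479 = [7; 1, 1, 3, 3, 3, 6].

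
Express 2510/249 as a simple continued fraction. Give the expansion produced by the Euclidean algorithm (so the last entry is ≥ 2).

2510 = 10·249 + 20
249 = 12·20 + 9
20 = 2·9 + 2
9 = 4·2 + 1
2 = 2·1 + 0  (stop)
So 2510/249 = [10; 12, 2, 4, 2].

[10; 12, 2, 4, 2]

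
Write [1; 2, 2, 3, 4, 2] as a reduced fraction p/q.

230/163

Fold from the inside: start with 2/1.
  4 + 1/2 = 9/2
  3 + 2/9 = 29/9
  2 + 9/29 = 67/29
  2 + 29/67 = 163/67
  1 + 67/163 = 230/163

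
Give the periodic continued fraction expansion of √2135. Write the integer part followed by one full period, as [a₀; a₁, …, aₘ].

a₀ = ⌊√2135⌋ = 46.
With m₀=0, d₀=1 and mₖ₊₁ = dₖaₖ − mₖ, dₖ₊₁ = (n − mₖ₊₁²)/dₖ, aₖ₊₁ = ⌊(a₀+mₖ₊₁)/dₖ₊₁⌋:
  k=1: m=46, d=19, a=4
  k=2: m=30, d=65, a=1
  k=3: m=35, d=14, a=5
  k=4: m=35, d=65, a=1
  k=5: m=30, d=19, a=4
  k=6: m=46, d=1, a=92
d=1 and a=2a₀=92 at k=6, so the next step gives (m, d) = (46, 19) again — its k=1 value — and the period has length 6.

[46; 4, 1, 5, 1, 4, 92]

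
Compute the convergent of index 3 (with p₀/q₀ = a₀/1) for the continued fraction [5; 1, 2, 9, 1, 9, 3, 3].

Using pₖ = aₖpₖ₋₁ + pₖ₋₂, qₖ = aₖqₖ₋₁ + qₖ₋₂ (with p₋₁=1, p₋₂=0, q₋₁=0, q₋₂=1):
  k=0: a=5, p=5, q=1
  k=1: a=1, p=6, q=1
  k=2: a=2, p=17, q=3
  k=3: a=9, p=159, q=28

159/28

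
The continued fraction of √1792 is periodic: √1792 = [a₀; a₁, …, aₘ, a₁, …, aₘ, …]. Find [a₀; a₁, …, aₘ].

[42; 3, 84]

a₀ = ⌊√1792⌋ = 42.
With m₀=0, d₀=1 and mₖ₊₁ = dₖaₖ − mₖ, dₖ₊₁ = (n − mₖ₊₁²)/dₖ, aₖ₊₁ = ⌊(a₀+mₖ₊₁)/dₖ₊₁⌋:
  k=1: m=42, d=28, a=3
  k=2: m=42, d=1, a=84
d=1 and a=2a₀=84 at k=2, so the next step gives (m, d) = (42, 28) again — its k=1 value — and the period has length 2.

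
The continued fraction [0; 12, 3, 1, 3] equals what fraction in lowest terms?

15/184

Using pₖ = aₖpₖ₋₁ + pₖ₋₂ and qₖ = aₖqₖ₋₁ + qₖ₋₂:
  k=0: a=0, p=0, q=1
  k=1: a=12, p=1, q=12
  k=2: a=3, p=3, q=37
  k=3: a=1, p=4, q=49
  k=4: a=3, p=15, q=184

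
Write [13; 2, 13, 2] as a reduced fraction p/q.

755/56

Fold from the inside: start with 2/1.
  13 + 1/2 = 27/2
  2 + 2/27 = 56/27
  13 + 27/56 = 755/56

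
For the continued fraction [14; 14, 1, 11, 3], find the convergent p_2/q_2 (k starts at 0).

211/15

Using pₖ = aₖpₖ₋₁ + pₖ₋₂, qₖ = aₖqₖ₋₁ + qₖ₋₂ (with p₋₁=1, p₋₂=0, q₋₁=0, q₋₂=1):
  k=0: a=14, p=14, q=1
  k=1: a=14, p=197, q=14
  k=2: a=1, p=211, q=15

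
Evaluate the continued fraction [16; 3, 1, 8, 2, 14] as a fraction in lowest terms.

17411/1071

Fold from the inside: start with 14/1.
  2 + 1/14 = 29/14
  8 + 14/29 = 246/29
  1 + 29/246 = 275/246
  3 + 246/275 = 1071/275
  16 + 275/1071 = 17411/1071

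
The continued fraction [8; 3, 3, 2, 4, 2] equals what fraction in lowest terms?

Using pₖ = aₖpₖ₋₁ + pₖ₋₂ and qₖ = aₖqₖ₋₁ + qₖ₋₂:
  k=0: a=8, p=8, q=1
  k=1: a=3, p=25, q=3
  k=2: a=3, p=83, q=10
  k=3: a=2, p=191, q=23
  k=4: a=4, p=847, q=102
  k=5: a=2, p=1885, q=227

1885/227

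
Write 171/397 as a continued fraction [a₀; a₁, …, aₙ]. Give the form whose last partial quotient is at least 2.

[0; 2, 3, 9, 6]

171 = 0×397 + 171
397 = 2×171 + 55
171 = 3×55 + 6
55 = 9×6 + 1
6 = 6×1 + 0  (stop)
So 171/397 = [0; 2, 3, 9, 6].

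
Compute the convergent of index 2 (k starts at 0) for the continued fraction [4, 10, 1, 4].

Using pₖ = aₖpₖ₋₁ + pₖ₋₂, qₖ = aₖqₖ₋₁ + qₖ₋₂ (with p₋₁=1, p₋₂=0, q₋₁=0, q₋₂=1):
  k=0: a=4, p=4, q=1
  k=1: a=10, p=41, q=10
  k=2: a=1, p=45, q=11

45/11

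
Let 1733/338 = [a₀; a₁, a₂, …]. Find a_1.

7

1733 = 5·338 + 43   →  a_0 = 5
338 = 7·43 + 37   →  a_1 = 7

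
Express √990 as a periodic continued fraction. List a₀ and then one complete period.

[31; 2, 6, 2, 62]

a₀ = ⌊√990⌋ = 31.
With m₀=0, d₀=1 and mₖ₊₁ = dₖaₖ − mₖ, dₖ₊₁ = (n − mₖ₊₁²)/dₖ, aₖ₊₁ = ⌊(a₀+mₖ₊₁)/dₖ₊₁⌋:
  k=1: m=31, d=29, a=2
  k=2: m=27, d=9, a=6
  k=3: m=27, d=29, a=2
  k=4: m=31, d=1, a=62
d=1 and a=2a₀=62 at k=4, so the next step gives (m, d) = (31, 29) again — its k=1 value — and the period has length 4.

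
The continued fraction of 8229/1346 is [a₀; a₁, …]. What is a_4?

8229 = 6·1346 + 153   →  a_0 = 6
1346 = 8·153 + 122   →  a_1 = 8
153 = 1·122 + 31   →  a_2 = 1
122 = 3·31 + 29   →  a_3 = 3
31 = 1·29 + 2   →  a_4 = 1

1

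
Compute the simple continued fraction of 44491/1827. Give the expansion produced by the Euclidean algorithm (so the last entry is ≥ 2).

44491 = 24·1827 + 643
1827 = 2·643 + 541
643 = 1·541 + 102
541 = 5·102 + 31
102 = 3·31 + 9
31 = 3·9 + 4
9 = 2·4 + 1
4 = 4·1 + 0  (stop)
So 44491/1827 = [24; 2, 1, 5, 3, 3, 2, 4].

[24; 2, 1, 5, 3, 3, 2, 4]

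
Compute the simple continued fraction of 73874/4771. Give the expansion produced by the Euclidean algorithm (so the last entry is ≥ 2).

73874 = 15×4771 + 2309
4771 = 2×2309 + 153
2309 = 15×153 + 14
153 = 10×14 + 13
14 = 1×13 + 1
13 = 13×1 + 0  (stop)
So 73874/4771 = [15; 2, 15, 10, 1, 13].

[15; 2, 15, 10, 1, 13]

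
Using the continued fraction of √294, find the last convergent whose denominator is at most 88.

√294 = [17; 6, 1, 4, 1, 6, 34, …] (period length 6).
Convergents:
  p_0/q_0 = 17/1
  p_1/q_1 = 103/6
  p_2/q_2 = 120/7
  p_3/q_3 = 583/34
  p_4/q_4 = 703/41
  p_5/q_5 = 4801/280
q_4 = 41 ≤ 88 < 280 = q_5, so the answer is 703/41.

703/41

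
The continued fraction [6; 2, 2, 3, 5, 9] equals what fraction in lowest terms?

5302/827

Fold from the inside: start with 9/1.
  5 + 1/9 = 46/9
  3 + 9/46 = 147/46
  2 + 46/147 = 340/147
  2 + 147/340 = 827/340
  6 + 340/827 = 5302/827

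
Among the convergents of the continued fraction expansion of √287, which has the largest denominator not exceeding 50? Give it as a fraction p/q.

√287 = [16; 1, 15, 1, 32, …] (period length 4).
Convergents:
  p_0/q_0 = 16/1
  p_1/q_1 = 17/1
  p_2/q_2 = 271/16
  p_3/q_3 = 288/17
  p_4/q_4 = 9487/560
q_3 = 17 ≤ 50 < 560 = q_4, so the answer is 288/17.

288/17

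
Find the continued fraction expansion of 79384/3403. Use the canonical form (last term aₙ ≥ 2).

79384 = 23×3403 + 1115
3403 = 3×1115 + 58
1115 = 19×58 + 13
58 = 4×13 + 6
13 = 2×6 + 1
6 = 6×1 + 0  (stop)
So 79384/3403 = [23; 3, 19, 4, 2, 6].

[23; 3, 19, 4, 2, 6]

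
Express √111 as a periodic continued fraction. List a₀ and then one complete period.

[10; 1, 1, 6, 1, 1, 20]

a₀ = ⌊√111⌋ = 10.
With m₀=0, d₀=1 and mₖ₊₁ = dₖaₖ − mₖ, dₖ₊₁ = (n − mₖ₊₁²)/dₖ, aₖ₊₁ = ⌊(a₀+mₖ₊₁)/dₖ₊₁⌋:
  k=1: m=10, d=11, a=1
  k=2: m=1, d=10, a=1
  k=3: m=9, d=3, a=6
  k=4: m=9, d=10, a=1
  k=5: m=1, d=11, a=1
  k=6: m=10, d=1, a=20
d=1 and a=2a₀=20 at k=6, so the next step gives (m, d) = (10, 11) again — its k=1 value — and the period has length 6.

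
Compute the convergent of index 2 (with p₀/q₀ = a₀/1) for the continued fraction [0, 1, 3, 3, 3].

Using pₖ = aₖpₖ₋₁ + pₖ₋₂, qₖ = aₖqₖ₋₁ + qₖ₋₂ (with p₋₁=1, p₋₂=0, q₋₁=0, q₋₂=1):
  k=0: a=0, p=0, q=1
  k=1: a=1, p=1, q=1
  k=2: a=3, p=3, q=4

3/4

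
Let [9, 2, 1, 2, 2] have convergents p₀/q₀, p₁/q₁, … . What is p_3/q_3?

Using pₖ = aₖpₖ₋₁ + pₖ₋₂, qₖ = aₖqₖ₋₁ + qₖ₋₂ (with p₋₁=1, p₋₂=0, q₋₁=0, q₋₂=1):
  k=0: a=9, p=9, q=1
  k=1: a=2, p=19, q=2
  k=2: a=1, p=28, q=3
  k=3: a=2, p=75, q=8

75/8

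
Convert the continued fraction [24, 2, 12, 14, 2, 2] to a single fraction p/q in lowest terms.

44309/1810

Fold from the inside: start with 2/1.
  2 + 1/2 = 5/2
  14 + 2/5 = 72/5
  12 + 5/72 = 869/72
  2 + 72/869 = 1810/869
  24 + 869/1810 = 44309/1810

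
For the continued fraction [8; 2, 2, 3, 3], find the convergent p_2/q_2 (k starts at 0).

Using pₖ = aₖpₖ₋₁ + pₖ₋₂, qₖ = aₖqₖ₋₁ + qₖ₋₂ (with p₋₁=1, p₋₂=0, q₋₁=0, q₋₂=1):
  k=0: a=8, p=8, q=1
  k=1: a=2, p=17, q=2
  k=2: a=2, p=42, q=5

42/5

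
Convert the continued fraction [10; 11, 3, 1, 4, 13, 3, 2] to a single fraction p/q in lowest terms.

203965/20217

Fold from the inside: start with 2/1.
  3 + 1/2 = 7/2
  13 + 2/7 = 93/7
  4 + 7/93 = 379/93
  1 + 93/379 = 472/379
  3 + 379/472 = 1795/472
  11 + 472/1795 = 20217/1795
  10 + 1795/20217 = 203965/20217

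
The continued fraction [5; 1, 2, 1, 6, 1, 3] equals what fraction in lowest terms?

689/120

Using pₖ = aₖpₖ₋₁ + pₖ₋₂ and qₖ = aₖqₖ₋₁ + qₖ₋₂:
  k=0: a=5, p=5, q=1
  k=1: a=1, p=6, q=1
  k=2: a=2, p=17, q=3
  k=3: a=1, p=23, q=4
  k=4: a=6, p=155, q=27
  k=5: a=1, p=178, q=31
  k=6: a=3, p=689, q=120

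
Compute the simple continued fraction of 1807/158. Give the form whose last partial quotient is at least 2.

[11; 2, 3, 2, 4, 2]

1807 = 11*158 + 69
158 = 2*69 + 20
69 = 3*20 + 9
20 = 2*9 + 2
9 = 4*2 + 1
2 = 2*1 + 0  (stop)
So 1807/158 = [11; 2, 3, 2, 4, 2].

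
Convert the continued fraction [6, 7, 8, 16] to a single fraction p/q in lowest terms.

Fold from the inside: start with 16/1.
  8 + 1/16 = 129/16
  7 + 16/129 = 919/129
  6 + 129/919 = 5643/919

5643/919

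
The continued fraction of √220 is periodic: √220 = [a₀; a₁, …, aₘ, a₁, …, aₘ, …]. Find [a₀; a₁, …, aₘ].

[14; 1, 4, 1, 28]

a₀ = ⌊√220⌋ = 14.
With m₀=0, d₀=1 and mₖ₊₁ = dₖaₖ − mₖ, dₖ₊₁ = (n − mₖ₊₁²)/dₖ, aₖ₊₁ = ⌊(a₀+mₖ₊₁)/dₖ₊₁⌋:
  k=1: m=14, d=24, a=1
  k=2: m=10, d=5, a=4
  k=3: m=10, d=24, a=1
  k=4: m=14, d=1, a=28
d=1 and a=2a₀=28 at k=4, so the next step gives (m, d) = (14, 24) again — its k=1 value — and the period has length 4.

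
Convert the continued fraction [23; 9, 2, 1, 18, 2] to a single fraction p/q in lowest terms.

Using pₖ = aₖpₖ₋₁ + pₖ₋₂ and qₖ = aₖqₖ₋₁ + qₖ₋₂:
  k=0: a=23, p=23, q=1
  k=1: a=9, p=208, q=9
  k=2: a=2, p=439, q=19
  k=3: a=1, p=647, q=28
  k=4: a=18, p=12085, q=523
  k=5: a=2, p=24817, q=1074

24817/1074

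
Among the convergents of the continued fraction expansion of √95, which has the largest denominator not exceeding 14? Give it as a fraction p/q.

√95 = [9; 1, 2, 1, 18, …] (period length 4).
Convergents:
  p_0/q_0 = 9/1
  p_1/q_1 = 10/1
  p_2/q_2 = 29/3
  p_3/q_3 = 39/4
  p_4/q_4 = 731/75
q_3 = 4 ≤ 14 < 75 = q_4, so the answer is 39/4.

39/4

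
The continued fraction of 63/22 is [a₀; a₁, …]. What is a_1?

63 = 2·22 + 19   →  a_0 = 2
22 = 1·19 + 3   →  a_1 = 1

1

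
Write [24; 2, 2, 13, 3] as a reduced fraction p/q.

Fold from the inside: start with 3/1.
  13 + 1/3 = 40/3
  2 + 3/40 = 83/40
  2 + 40/83 = 206/83
  24 + 83/206 = 5027/206

5027/206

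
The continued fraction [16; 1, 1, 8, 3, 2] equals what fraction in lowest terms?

2033/123

Fold from the inside: start with 2/1.
  3 + 1/2 = 7/2
  8 + 2/7 = 58/7
  1 + 7/58 = 65/58
  1 + 58/65 = 123/65
  16 + 65/123 = 2033/123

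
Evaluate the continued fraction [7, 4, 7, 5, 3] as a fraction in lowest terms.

Using pₖ = aₖpₖ₋₁ + pₖ₋₂ and qₖ = aₖqₖ₋₁ + qₖ₋₂:
  k=0: a=7, p=7, q=1
  k=1: a=4, p=29, q=4
  k=2: a=7, p=210, q=29
  k=3: a=5, p=1079, q=149
  k=4: a=3, p=3447, q=476

3447/476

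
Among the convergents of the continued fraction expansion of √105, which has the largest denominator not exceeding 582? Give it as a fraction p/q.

3361/328

√105 = [10; 4, 20, …] (period length 2).
Convergents:
  p_0/q_0 = 10/1
  p_1/q_1 = 41/4
  p_2/q_2 = 830/81
  p_3/q_3 = 3361/328
  p_4/q_4 = 68050/6641
q_3 = 328 ≤ 582 < 6641 = q_4, so the answer is 3361/328.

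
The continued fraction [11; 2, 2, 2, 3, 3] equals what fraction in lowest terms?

1541/135

Using pₖ = aₖpₖ₋₁ + pₖ₋₂ and qₖ = aₖqₖ₋₁ + qₖ₋₂:
  k=0: a=11, p=11, q=1
  k=1: a=2, p=23, q=2
  k=2: a=2, p=57, q=5
  k=3: a=2, p=137, q=12
  k=4: a=3, p=468, q=41
  k=5: a=3, p=1541, q=135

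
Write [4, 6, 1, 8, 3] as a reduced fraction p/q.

800/193

Fold from the inside: start with 3/1.
  8 + 1/3 = 25/3
  1 + 3/25 = 28/25
  6 + 25/28 = 193/28
  4 + 28/193 = 800/193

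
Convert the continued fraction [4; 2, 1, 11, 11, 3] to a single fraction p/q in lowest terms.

5207/1199

Using pₖ = aₖpₖ₋₁ + pₖ₋₂ and qₖ = aₖqₖ₋₁ + qₖ₋₂:
  k=0: a=4, p=4, q=1
  k=1: a=2, p=9, q=2
  k=2: a=1, p=13, q=3
  k=3: a=11, p=152, q=35
  k=4: a=11, p=1685, q=388
  k=5: a=3, p=5207, q=1199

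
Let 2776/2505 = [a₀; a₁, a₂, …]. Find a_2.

4

2776 = 1·2505 + 271   →  a_0 = 1
2505 = 9·271 + 66   →  a_1 = 9
271 = 4·66 + 7   →  a_2 = 4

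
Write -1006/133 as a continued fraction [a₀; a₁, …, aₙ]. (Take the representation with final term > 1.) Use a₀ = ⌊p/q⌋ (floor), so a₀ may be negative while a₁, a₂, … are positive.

-1006 = -8*133 + 58
133 = 2*58 + 17
58 = 3*17 + 7
17 = 2*7 + 3
7 = 2*3 + 1
3 = 3*1 + 0  (stop)
So -1006/133 = [-8; 2, 3, 2, 2, 3].

[-8; 2, 3, 2, 2, 3]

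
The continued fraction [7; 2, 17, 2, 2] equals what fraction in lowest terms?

1340/179

Fold from the inside: start with 2/1.
  2 + 1/2 = 5/2
  17 + 2/5 = 87/5
  2 + 5/87 = 179/87
  7 + 87/179 = 1340/179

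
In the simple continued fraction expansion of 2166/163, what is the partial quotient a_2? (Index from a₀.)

2

2166 = 13·163 + 47   →  a_0 = 13
163 = 3·47 + 22   →  a_1 = 3
47 = 2·22 + 3   →  a_2 = 2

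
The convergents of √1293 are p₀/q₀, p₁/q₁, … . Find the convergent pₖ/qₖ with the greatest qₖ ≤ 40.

863/24

√1293 = [35; 1, 22, 1, 70, …] (period length 4).
Convergents:
  p_0/q_0 = 35/1
  p_1/q_1 = 36/1
  p_2/q_2 = 827/23
  p_3/q_3 = 863/24
  p_4/q_4 = 61237/1703
q_3 = 24 ≤ 40 < 1703 = q_4, so the answer is 863/24.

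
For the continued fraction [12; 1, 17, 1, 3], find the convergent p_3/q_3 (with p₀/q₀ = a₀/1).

Using pₖ = aₖpₖ₋₁ + pₖ₋₂, qₖ = aₖqₖ₋₁ + qₖ₋₂ (with p₋₁=1, p₋₂=0, q₋₁=0, q₋₂=1):
  k=0: a=12, p=12, q=1
  k=1: a=1, p=13, q=1
  k=2: a=17, p=233, q=18
  k=3: a=1, p=246, q=19

246/19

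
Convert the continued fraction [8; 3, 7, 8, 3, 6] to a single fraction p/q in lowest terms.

Fold from the inside: start with 6/1.
  3 + 1/6 = 19/6
  8 + 6/19 = 158/19
  7 + 19/158 = 1125/158
  3 + 158/1125 = 3533/1125
  8 + 1125/3533 = 29389/3533

29389/3533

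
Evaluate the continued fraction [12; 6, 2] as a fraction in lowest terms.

158/13

Fold from the inside: start with 2/1.
  6 + 1/2 = 13/2
  12 + 2/13 = 158/13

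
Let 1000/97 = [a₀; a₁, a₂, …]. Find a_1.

1000 = 10·97 + 30   →  a_0 = 10
97 = 3·30 + 7   →  a_1 = 3

3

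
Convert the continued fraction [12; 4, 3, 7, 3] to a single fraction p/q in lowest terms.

3645/298

Using pₖ = aₖpₖ₋₁ + pₖ₋₂ and qₖ = aₖqₖ₋₁ + qₖ₋₂:
  k=0: a=12, p=12, q=1
  k=1: a=4, p=49, q=4
  k=2: a=3, p=159, q=13
  k=3: a=7, p=1162, q=95
  k=4: a=3, p=3645, q=298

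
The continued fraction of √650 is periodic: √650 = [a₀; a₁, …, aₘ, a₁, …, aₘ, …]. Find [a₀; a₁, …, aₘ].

[25; 2, 50]

a₀ = ⌊√650⌋ = 25.
With m₀=0, d₀=1 and mₖ₊₁ = dₖaₖ − mₖ, dₖ₊₁ = (n − mₖ₊₁²)/dₖ, aₖ₊₁ = ⌊(a₀+mₖ₊₁)/dₖ₊₁⌋:
  k=1: m=25, d=25, a=2
  k=2: m=25, d=1, a=50
d=1 and a=2a₀=50 at k=2, so the next step gives (m, d) = (25, 25) again — its k=1 value — and the period has length 2.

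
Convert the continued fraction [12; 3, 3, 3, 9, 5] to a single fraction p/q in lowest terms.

Fold from the inside: start with 5/1.
  9 + 1/5 = 46/5
  3 + 5/46 = 143/46
  3 + 46/143 = 475/143
  3 + 143/475 = 1568/475
  12 + 475/1568 = 19291/1568

19291/1568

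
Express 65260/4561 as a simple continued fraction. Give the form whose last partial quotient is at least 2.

65260 = 14*4561 + 1406
4561 = 3*1406 + 343
1406 = 4*343 + 34
343 = 10*34 + 3
34 = 11*3 + 1
3 = 3*1 + 0  (stop)
So 65260/4561 = [14; 3, 4, 10, 11, 3].

[14; 3, 4, 10, 11, 3]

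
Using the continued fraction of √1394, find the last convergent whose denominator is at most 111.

4107/110

√1394 = [37; 2, 1, 36, 1, 2, 74, …] (period length 6).
Convergents:
  p_0/q_0 = 37/1
  p_1/q_1 = 75/2
  p_2/q_2 = 112/3
  p_3/q_3 = 4107/110
  p_4/q_4 = 4219/113
q_3 = 110 ≤ 111 < 113 = q_4, so the answer is 4107/110.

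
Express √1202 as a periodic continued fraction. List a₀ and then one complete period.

[34; 1, 2, 34, 2, 1, 68]

a₀ = ⌊√1202⌋ = 34.
With m₀=0, d₀=1 and mₖ₊₁ = dₖaₖ − mₖ, dₖ₊₁ = (n − mₖ₊₁²)/dₖ, aₖ₊₁ = ⌊(a₀+mₖ₊₁)/dₖ₊₁⌋:
  k=1: m=34, d=46, a=1
  k=2: m=12, d=23, a=2
  k=3: m=34, d=2, a=34
  k=4: m=34, d=23, a=2
  k=5: m=12, d=46, a=1
  k=6: m=34, d=1, a=68
d=1 and a=2a₀=68 at k=6, so the next step gives (m, d) = (34, 46) again — its k=1 value — and the period has length 6.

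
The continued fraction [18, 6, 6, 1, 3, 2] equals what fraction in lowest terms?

Fold from the inside: start with 2/1.
  3 + 1/2 = 7/2
  1 + 2/7 = 9/7
  6 + 7/9 = 61/9
  6 + 9/61 = 375/61
  18 + 61/375 = 6811/375

6811/375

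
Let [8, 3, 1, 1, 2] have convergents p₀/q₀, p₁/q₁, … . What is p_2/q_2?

33/4

Using pₖ = aₖpₖ₋₁ + pₖ₋₂, qₖ = aₖqₖ₋₁ + qₖ₋₂ (with p₋₁=1, p₋₂=0, q₋₁=0, q₋₂=1):
  k=0: a=8, p=8, q=1
  k=1: a=3, p=25, q=3
  k=2: a=1, p=33, q=4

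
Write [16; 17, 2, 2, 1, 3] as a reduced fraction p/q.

7274/453

Fold from the inside: start with 3/1.
  1 + 1/3 = 4/3
  2 + 3/4 = 11/4
  2 + 4/11 = 26/11
  17 + 11/26 = 453/26
  16 + 26/453 = 7274/453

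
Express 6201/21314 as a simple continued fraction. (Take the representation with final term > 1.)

6201 = 0*21314 + 6201
21314 = 3*6201 + 2711
6201 = 2*2711 + 779
2711 = 3*779 + 374
779 = 2*374 + 31
374 = 12*31 + 2
31 = 15*2 + 1
2 = 2*1 + 0  (stop)
So 6201/21314 = [0; 3, 2, 3, 2, 12, 15, 2].

[0; 3, 2, 3, 2, 12, 15, 2]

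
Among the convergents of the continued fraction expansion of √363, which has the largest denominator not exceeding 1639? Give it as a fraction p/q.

√363 = [19; 19, 38, …] (period length 2).
Convergents:
  p_0/q_0 = 19/1
  p_1/q_1 = 362/19
  p_2/q_2 = 13775/723
  p_3/q_3 = 262087/13756
q_2 = 723 ≤ 1639 < 13756 = q_3, so the answer is 13775/723.

13775/723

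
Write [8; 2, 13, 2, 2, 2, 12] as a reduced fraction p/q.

Using pₖ = aₖpₖ₋₁ + pₖ₋₂ and qₖ = aₖqₖ₋₁ + qₖ₋₂:
  k=0: a=8, p=8, q=1
  k=1: a=2, p=17, q=2
  k=2: a=13, p=229, q=27
  k=3: a=2, p=475, q=56
  k=4: a=2, p=1179, q=139
  k=5: a=2, p=2833, q=334
  k=6: a=12, p=35175, q=4147

35175/4147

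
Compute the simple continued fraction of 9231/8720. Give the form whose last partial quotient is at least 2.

9231 = 1*8720 + 511
8720 = 17*511 + 33
511 = 15*33 + 16
33 = 2*16 + 1
16 = 16*1 + 0  (stop)
So 9231/8720 = [1; 17, 15, 2, 16].

[1; 17, 15, 2, 16]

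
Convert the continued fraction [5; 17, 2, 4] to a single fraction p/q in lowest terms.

Fold from the inside: start with 4/1.
  2 + 1/4 = 9/4
  17 + 4/9 = 157/9
  5 + 9/157 = 794/157

794/157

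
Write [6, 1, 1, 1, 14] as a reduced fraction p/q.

293/44

Using pₖ = aₖpₖ₋₁ + pₖ₋₂ and qₖ = aₖqₖ₋₁ + qₖ₋₂:
  k=0: a=6, p=6, q=1
  k=1: a=1, p=7, q=1
  k=2: a=1, p=13, q=2
  k=3: a=1, p=20, q=3
  k=4: a=14, p=293, q=44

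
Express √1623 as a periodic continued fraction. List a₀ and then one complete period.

a₀ = ⌊√1623⌋ = 40.
With m₀=0, d₀=1 and mₖ₊₁ = dₖaₖ − mₖ, dₖ₊₁ = (n − mₖ₊₁²)/dₖ, aₖ₊₁ = ⌊(a₀+mₖ₊₁)/dₖ₊₁⌋:
  k=1: m=40, d=23, a=3
  k=2: m=29, d=34, a=2
  k=3: m=39, d=3, a=26
  k=4: m=39, d=34, a=2
  k=5: m=29, d=23, a=3
  k=6: m=40, d=1, a=80
d=1 and a=2a₀=80 at k=6, so the next step gives (m, d) = (40, 23) again — its k=1 value — and the period has length 6.

[40; 3, 2, 26, 2, 3, 80]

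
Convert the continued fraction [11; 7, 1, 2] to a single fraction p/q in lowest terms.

Using pₖ = aₖpₖ₋₁ + pₖ₋₂ and qₖ = aₖqₖ₋₁ + qₖ₋₂:
  k=0: a=11, p=11, q=1
  k=1: a=7, p=78, q=7
  k=2: a=1, p=89, q=8
  k=3: a=2, p=256, q=23

256/23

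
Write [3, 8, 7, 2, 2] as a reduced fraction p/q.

Using pₖ = aₖpₖ₋₁ + pₖ₋₂ and qₖ = aₖqₖ₋₁ + qₖ₋₂:
  k=0: a=3, p=3, q=1
  k=1: a=8, p=25, q=8
  k=2: a=7, p=178, q=57
  k=3: a=2, p=381, q=122
  k=4: a=2, p=940, q=301

940/301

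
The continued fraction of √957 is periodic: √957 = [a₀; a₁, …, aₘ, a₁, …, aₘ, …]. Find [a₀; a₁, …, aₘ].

a₀ = ⌊√957⌋ = 30.
With m₀=0, d₀=1 and mₖ₊₁ = dₖaₖ − mₖ, dₖ₊₁ = (n − mₖ₊₁²)/dₖ, aₖ₊₁ = ⌊(a₀+mₖ₊₁)/dₖ₊₁⌋:
  k=1: m=30, d=57, a=1
  k=2: m=27, d=4, a=14
  k=3: m=29, d=29, a=2
  k=4: m=29, d=4, a=14
  k=5: m=27, d=57, a=1
  k=6: m=30, d=1, a=60
d=1 and a=2a₀=60 at k=6, so the next step gives (m, d) = (30, 57) again — its k=1 value — and the period has length 6.

[30; 1, 14, 2, 14, 1, 60]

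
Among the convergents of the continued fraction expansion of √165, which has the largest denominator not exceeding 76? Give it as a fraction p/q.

√165 = [12; 1, 5, 2, 5, 1, 24, …] (period length 6).
Convergents:
  p_0/q_0 = 12/1
  p_1/q_1 = 13/1
  p_2/q_2 = 77/6
  p_3/q_3 = 167/13
  p_4/q_4 = 912/71
  p_5/q_5 = 1079/84
q_4 = 71 ≤ 76 < 84 = q_5, so the answer is 912/71.

912/71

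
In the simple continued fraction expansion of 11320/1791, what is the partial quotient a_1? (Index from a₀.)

3

11320 = 6·1791 + 574   →  a_0 = 6
1791 = 3·574 + 69   →  a_1 = 3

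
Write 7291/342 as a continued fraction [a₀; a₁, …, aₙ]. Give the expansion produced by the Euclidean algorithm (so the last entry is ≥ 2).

7291 = 21·342 + 109
342 = 3·109 + 15
109 = 7·15 + 4
15 = 3·4 + 3
4 = 1·3 + 1
3 = 3·1 + 0  (stop)
So 7291/342 = [21; 3, 7, 3, 1, 3].

[21; 3, 7, 3, 1, 3]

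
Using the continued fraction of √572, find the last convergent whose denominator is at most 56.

√572 = [23; 1, 10, 1, 46, …] (period length 4).
Convergents:
  p_0/q_0 = 23/1
  p_1/q_1 = 24/1
  p_2/q_2 = 263/11
  p_3/q_3 = 287/12
  p_4/q_4 = 13465/563
q_3 = 12 ≤ 56 < 563 = q_4, so the answer is 287/12.

287/12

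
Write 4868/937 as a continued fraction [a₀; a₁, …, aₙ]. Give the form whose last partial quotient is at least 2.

4868 = 5×937 + 183
937 = 5×183 + 22
183 = 8×22 + 7
22 = 3×7 + 1
7 = 7×1 + 0  (stop)
So 4868/937 = [5; 5, 8, 3, 7].

[5; 5, 8, 3, 7]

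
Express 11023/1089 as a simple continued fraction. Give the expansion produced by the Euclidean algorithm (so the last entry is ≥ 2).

11023 = 10·1089 + 133
1089 = 8·133 + 25
133 = 5·25 + 8
25 = 3·8 + 1
8 = 8·1 + 0  (stop)
So 11023/1089 = [10; 8, 5, 3, 8].

[10; 8, 5, 3, 8]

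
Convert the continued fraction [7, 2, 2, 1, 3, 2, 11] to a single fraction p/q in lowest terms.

5011/675

Using pₖ = aₖpₖ₋₁ + pₖ₋₂ and qₖ = aₖqₖ₋₁ + qₖ₋₂:
  k=0: a=7, p=7, q=1
  k=1: a=2, p=15, q=2
  k=2: a=2, p=37, q=5
  k=3: a=1, p=52, q=7
  k=4: a=3, p=193, q=26
  k=5: a=2, p=438, q=59
  k=6: a=11, p=5011, q=675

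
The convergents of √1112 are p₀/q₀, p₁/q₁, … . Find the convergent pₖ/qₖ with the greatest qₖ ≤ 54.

√1112 = [33; 2, 1, 7, 1, 2, 66, …] (period length 6).
Convergents:
  p_0/q_0 = 33/1
  p_1/q_1 = 67/2
  p_2/q_2 = 100/3
  p_3/q_3 = 767/23
  p_4/q_4 = 867/26
  p_5/q_5 = 2501/75
q_4 = 26 ≤ 54 < 75 = q_5, so the answer is 867/26.

867/26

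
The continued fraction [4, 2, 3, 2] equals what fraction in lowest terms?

Using pₖ = aₖpₖ₋₁ + pₖ₋₂ and qₖ = aₖqₖ₋₁ + qₖ₋₂:
  k=0: a=4, p=4, q=1
  k=1: a=2, p=9, q=2
  k=2: a=3, p=31, q=7
  k=3: a=2, p=71, q=16

71/16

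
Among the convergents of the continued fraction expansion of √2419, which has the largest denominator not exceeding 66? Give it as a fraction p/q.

2951/60

√2419 = [49; 5, 2, 5, 98, …] (period length 4).
Convergents:
  p_0/q_0 = 49/1
  p_1/q_1 = 246/5
  p_2/q_2 = 541/11
  p_3/q_3 = 2951/60
  p_4/q_4 = 289739/5891
q_3 = 60 ≤ 66 < 5891 = q_4, so the answer is 2951/60.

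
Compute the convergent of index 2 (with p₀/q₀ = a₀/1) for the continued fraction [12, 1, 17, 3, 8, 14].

Using pₖ = aₖpₖ₋₁ + pₖ₋₂, qₖ = aₖqₖ₋₁ + qₖ₋₂ (with p₋₁=1, p₋₂=0, q₋₁=0, q₋₂=1):
  k=0: a=12, p=12, q=1
  k=1: a=1, p=13, q=1
  k=2: a=17, p=233, q=18

233/18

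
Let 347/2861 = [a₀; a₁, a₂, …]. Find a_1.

347 = 0·2861 + 347   →  a_0 = 0
2861 = 8·347 + 85   →  a_1 = 8

8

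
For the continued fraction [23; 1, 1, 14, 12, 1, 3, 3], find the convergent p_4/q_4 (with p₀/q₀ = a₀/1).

Using pₖ = aₖpₖ₋₁ + pₖ₋₂, qₖ = aₖqₖ₋₁ + qₖ₋₂ (with p₋₁=1, p₋₂=0, q₋₁=0, q₋₂=1):
  k=0: a=23, p=23, q=1
  k=1: a=1, p=24, q=1
  k=2: a=1, p=47, q=2
  k=3: a=14, p=682, q=29
  k=4: a=12, p=8231, q=350

8231/350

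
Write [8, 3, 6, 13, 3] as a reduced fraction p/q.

Using pₖ = aₖpₖ₋₁ + pₖ₋₂ and qₖ = aₖqₖ₋₁ + qₖ₋₂:
  k=0: a=8, p=8, q=1
  k=1: a=3, p=25, q=3
  k=2: a=6, p=158, q=19
  k=3: a=13, p=2079, q=250
  k=4: a=3, p=6395, q=769

6395/769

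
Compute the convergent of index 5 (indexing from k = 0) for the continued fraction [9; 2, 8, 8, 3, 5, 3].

21717/2293

Using pₖ = aₖpₖ₋₁ + pₖ₋₂, qₖ = aₖqₖ₋₁ + qₖ₋₂ (with p₋₁=1, p₋₂=0, q₋₁=0, q₋₂=1):
  k=0: a=9, p=9, q=1
  k=1: a=2, p=19, q=2
  k=2: a=8, p=161, q=17
  k=3: a=8, p=1307, q=138
  k=4: a=3, p=4082, q=431
  k=5: a=5, p=21717, q=2293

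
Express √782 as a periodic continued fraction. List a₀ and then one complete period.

a₀ = ⌊√782⌋ = 27.
With m₀=0, d₀=1 and mₖ₊₁ = dₖaₖ − mₖ, dₖ₊₁ = (n − mₖ₊₁²)/dₖ, aₖ₊₁ = ⌊(a₀+mₖ₊₁)/dₖ₊₁⌋:
  k=1: m=27, d=53, a=1
  k=2: m=26, d=2, a=26
  k=3: m=26, d=53, a=1
  k=4: m=27, d=1, a=54
d=1 and a=2a₀=54 at k=4, so the next step gives (m, d) = (27, 53) again — its k=1 value — and the period has length 4.

[27; 1, 26, 1, 54]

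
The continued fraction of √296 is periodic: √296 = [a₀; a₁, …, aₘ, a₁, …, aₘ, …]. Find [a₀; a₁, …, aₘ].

[17; 4, 1, 7, 1, 4, 34]

a₀ = ⌊√296⌋ = 17.
With m₀=0, d₀=1 and mₖ₊₁ = dₖaₖ − mₖ, dₖ₊₁ = (n − mₖ₊₁²)/dₖ, aₖ₊₁ = ⌊(a₀+mₖ₊₁)/dₖ₊₁⌋:
  k=1: m=17, d=7, a=4
  k=2: m=11, d=25, a=1
  k=3: m=14, d=4, a=7
  k=4: m=14, d=25, a=1
  k=5: m=11, d=7, a=4
  k=6: m=17, d=1, a=34
d=1 and a=2a₀=34 at k=6, so the next step gives (m, d) = (17, 7) again — its k=1 value — and the period has length 6.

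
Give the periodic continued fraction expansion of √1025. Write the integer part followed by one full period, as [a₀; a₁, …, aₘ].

a₀ = ⌊√1025⌋ = 32.
With m₀=0, d₀=1 and mₖ₊₁ = dₖaₖ − mₖ, dₖ₊₁ = (n − mₖ₊₁²)/dₖ, aₖ₊₁ = ⌊(a₀+mₖ₊₁)/dₖ₊₁⌋:
  k=1: m=32, d=1, a=64
d=1 and a=2a₀=64 at k=1, so the next step gives (m, d) = (32, 1) again — its k=1 value — and the period has length 1.

[32; 64]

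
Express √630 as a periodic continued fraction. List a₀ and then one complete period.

[25; 10, 50]

a₀ = ⌊√630⌋ = 25.
With m₀=0, d₀=1 and mₖ₊₁ = dₖaₖ − mₖ, dₖ₊₁ = (n − mₖ₊₁²)/dₖ, aₖ₊₁ = ⌊(a₀+mₖ₊₁)/dₖ₊₁⌋:
  k=1: m=25, d=5, a=10
  k=2: m=25, d=1, a=50
d=1 and a=2a₀=50 at k=2, so the next step gives (m, d) = (25, 5) again — its k=1 value — and the period has length 2.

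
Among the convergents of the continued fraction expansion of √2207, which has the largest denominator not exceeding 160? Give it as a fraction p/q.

2208/47

√2207 = [46; 1, 45, 1, 92, …] (period length 4).
Convergents:
  p_0/q_0 = 46/1
  p_1/q_1 = 47/1
  p_2/q_2 = 2161/46
  p_3/q_3 = 2208/47
  p_4/q_4 = 205297/4370
q_3 = 47 ≤ 160 < 4370 = q_4, so the answer is 2208/47.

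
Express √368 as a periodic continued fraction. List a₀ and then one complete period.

[19; 5, 2, 5, 38]

a₀ = ⌊√368⌋ = 19.
With m₀=0, d₀=1 and mₖ₊₁ = dₖaₖ − mₖ, dₖ₊₁ = (n − mₖ₊₁²)/dₖ, aₖ₊₁ = ⌊(a₀+mₖ₊₁)/dₖ₊₁⌋:
  k=1: m=19, d=7, a=5
  k=2: m=16, d=16, a=2
  k=3: m=16, d=7, a=5
  k=4: m=19, d=1, a=38
d=1 and a=2a₀=38 at k=4, so the next step gives (m, d) = (19, 7) again — its k=1 value — and the period has length 4.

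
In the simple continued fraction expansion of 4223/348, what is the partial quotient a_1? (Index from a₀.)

7

4223 = 12·348 + 47   →  a_0 = 12
348 = 7·47 + 19   →  a_1 = 7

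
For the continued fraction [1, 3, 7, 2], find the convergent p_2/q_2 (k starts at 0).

Using pₖ = aₖpₖ₋₁ + pₖ₋₂, qₖ = aₖqₖ₋₁ + qₖ₋₂ (with p₋₁=1, p₋₂=0, q₋₁=0, q₋₂=1):
  k=0: a=1, p=1, q=1
  k=1: a=3, p=4, q=3
  k=2: a=7, p=29, q=22

29/22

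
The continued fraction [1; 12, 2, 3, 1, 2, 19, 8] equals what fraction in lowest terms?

Using pₖ = aₖpₖ₋₁ + pₖ₋₂ and qₖ = aₖqₖ₋₁ + qₖ₋₂:
  k=0: a=1, p=1, q=1
  k=1: a=12, p=13, q=12
  k=2: a=2, p=27, q=25
  k=3: a=3, p=94, q=87
  k=4: a=1, p=121, q=112
  k=5: a=2, p=336, q=311
  k=6: a=19, p=6505, q=6021
  k=7: a=8, p=52376, q=48479

52376/48479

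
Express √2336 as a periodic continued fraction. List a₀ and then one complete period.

[48; 3, 96]

a₀ = ⌊√2336⌋ = 48.
With m₀=0, d₀=1 and mₖ₊₁ = dₖaₖ − mₖ, dₖ₊₁ = (n − mₖ₊₁²)/dₖ, aₖ₊₁ = ⌊(a₀+mₖ₊₁)/dₖ₊₁⌋:
  k=1: m=48, d=32, a=3
  k=2: m=48, d=1, a=96
d=1 and a=2a₀=96 at k=2, so the next step gives (m, d) = (48, 32) again — its k=1 value — and the period has length 2.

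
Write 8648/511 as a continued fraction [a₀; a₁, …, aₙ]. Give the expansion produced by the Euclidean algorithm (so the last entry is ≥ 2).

[16; 1, 12, 9, 1, 3]

8648 = 16×511 + 472
511 = 1×472 + 39
472 = 12×39 + 4
39 = 9×4 + 3
4 = 1×3 + 1
3 = 3×1 + 0  (stop)
So 8648/511 = [16; 1, 12, 9, 1, 3].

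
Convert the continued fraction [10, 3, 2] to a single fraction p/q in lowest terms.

72/7

Fold from the inside: start with 2/1.
  3 + 1/2 = 7/2
  10 + 2/7 = 72/7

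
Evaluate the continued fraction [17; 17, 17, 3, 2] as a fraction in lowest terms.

35209/2064

Fold from the inside: start with 2/1.
  3 + 1/2 = 7/2
  17 + 2/7 = 121/7
  17 + 7/121 = 2064/121
  17 + 121/2064 = 35209/2064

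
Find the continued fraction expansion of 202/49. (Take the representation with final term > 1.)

202 = 4·49 + 6
49 = 8·6 + 1
6 = 6·1 + 0  (stop)
So 202/49 = [4; 8, 6].

[4; 8, 6]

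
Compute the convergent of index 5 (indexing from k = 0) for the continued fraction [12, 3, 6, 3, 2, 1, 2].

2451/199

Using pₖ = aₖpₖ₋₁ + pₖ₋₂, qₖ = aₖqₖ₋₁ + qₖ₋₂ (with p₋₁=1, p₋₂=0, q₋₁=0, q₋₂=1):
  k=0: a=12, p=12, q=1
  k=1: a=3, p=37, q=3
  k=2: a=6, p=234, q=19
  k=3: a=3, p=739, q=60
  k=4: a=2, p=1712, q=139
  k=5: a=1, p=2451, q=199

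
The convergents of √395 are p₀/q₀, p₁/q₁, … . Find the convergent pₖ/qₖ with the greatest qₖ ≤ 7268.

√395 = [19; 1, 6, 1, 38, …] (period length 4).
Convergents:
  p_0/q_0 = 19/1
  p_1/q_1 = 20/1
  p_2/q_2 = 139/7
  p_3/q_3 = 159/8
  p_4/q_4 = 6181/311
  p_5/q_5 = 6340/319
  p_6/q_6 = 44221/2225
  p_7/q_7 = 50561/2544
  p_8/q_8 = 1965539/98897
q_7 = 2544 ≤ 7268 < 98897 = q_8, so the answer is 50561/2544.

50561/2544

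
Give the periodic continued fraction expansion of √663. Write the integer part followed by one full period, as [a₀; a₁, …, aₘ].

a₀ = ⌊√663⌋ = 25.
With m₀=0, d₀=1 and mₖ₊₁ = dₖaₖ − mₖ, dₖ₊₁ = (n − mₖ₊₁²)/dₖ, aₖ₊₁ = ⌊(a₀+mₖ₊₁)/dₖ₊₁⌋:
  k=1: m=25, d=38, a=1
  k=2: m=13, d=13, a=2
  k=3: m=13, d=38, a=1
  k=4: m=25, d=1, a=50
d=1 and a=2a₀=50 at k=4, so the next step gives (m, d) = (25, 38) again — its k=1 value — and the period has length 4.

[25; 1, 2, 1, 50]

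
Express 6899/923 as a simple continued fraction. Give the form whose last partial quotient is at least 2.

6899 = 7*923 + 438
923 = 2*438 + 47
438 = 9*47 + 15
47 = 3*15 + 2
15 = 7*2 + 1
2 = 2*1 + 0  (stop)
So 6899/923 = [7; 2, 9, 3, 7, 2].

[7; 2, 9, 3, 7, 2]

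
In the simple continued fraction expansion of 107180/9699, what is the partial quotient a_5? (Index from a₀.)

107180 = 11·9699 + 491   →  a_0 = 11
9699 = 19·491 + 370   →  a_1 = 19
491 = 1·370 + 121   →  a_2 = 1
370 = 3·121 + 7   →  a_3 = 3
121 = 17·7 + 2   →  a_4 = 17
7 = 3·2 + 1   →  a_5 = 3

3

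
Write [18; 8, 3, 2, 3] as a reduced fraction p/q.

Fold from the inside: start with 3/1.
  2 + 1/3 = 7/3
  3 + 3/7 = 24/7
  8 + 7/24 = 199/24
  18 + 24/199 = 3606/199

3606/199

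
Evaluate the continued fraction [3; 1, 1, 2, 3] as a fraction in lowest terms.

Using pₖ = aₖpₖ₋₁ + pₖ₋₂ and qₖ = aₖqₖ₋₁ + qₖ₋₂:
  k=0: a=3, p=3, q=1
  k=1: a=1, p=4, q=1
  k=2: a=1, p=7, q=2
  k=3: a=2, p=18, q=5
  k=4: a=3, p=61, q=17

61/17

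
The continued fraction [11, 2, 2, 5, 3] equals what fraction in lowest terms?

Fold from the inside: start with 3/1.
  5 + 1/3 = 16/3
  2 + 3/16 = 35/16
  2 + 16/35 = 86/35
  11 + 35/86 = 981/86

981/86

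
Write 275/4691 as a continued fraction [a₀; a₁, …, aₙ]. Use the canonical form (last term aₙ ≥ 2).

[0; 17, 17, 5, 3]

275 = 0·4691 + 275
4691 = 17·275 + 16
275 = 17·16 + 3
16 = 5·3 + 1
3 = 3·1 + 0  (stop)
So 275/4691 = [0; 17, 17, 5, 3].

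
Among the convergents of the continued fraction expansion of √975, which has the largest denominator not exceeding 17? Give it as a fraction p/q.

√975 = [31; 4, 2, 4, 62, …] (period length 4).
Convergents:
  p_0/q_0 = 31/1
  p_1/q_1 = 125/4
  p_2/q_2 = 281/9
  p_3/q_3 = 1249/40
q_2 = 9 ≤ 17 < 40 = q_3, so the answer is 281/9.

281/9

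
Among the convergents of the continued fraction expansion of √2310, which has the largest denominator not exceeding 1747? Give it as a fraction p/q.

√2310 = [48; 16, 96, …] (period length 2).
Convergents:
  p_0/q_0 = 48/1
  p_1/q_1 = 769/16
  p_2/q_2 = 73872/1537
  p_3/q_3 = 1182721/24608
q_2 = 1537 ≤ 1747 < 24608 = q_3, so the answer is 73872/1537.

73872/1537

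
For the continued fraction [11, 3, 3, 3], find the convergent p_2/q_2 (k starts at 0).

Using pₖ = aₖpₖ₋₁ + pₖ₋₂, qₖ = aₖqₖ₋₁ + qₖ₋₂ (with p₋₁=1, p₋₂=0, q₋₁=0, q₋₂=1):
  k=0: a=11, p=11, q=1
  k=1: a=3, p=34, q=3
  k=2: a=3, p=113, q=10

113/10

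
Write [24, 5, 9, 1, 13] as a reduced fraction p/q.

Using pₖ = aₖpₖ₋₁ + pₖ₋₂ and qₖ = aₖqₖ₋₁ + qₖ₋₂:
  k=0: a=24, p=24, q=1
  k=1: a=5, p=121, q=5
  k=2: a=9, p=1113, q=46
  k=3: a=1, p=1234, q=51
  k=4: a=13, p=17155, q=709

17155/709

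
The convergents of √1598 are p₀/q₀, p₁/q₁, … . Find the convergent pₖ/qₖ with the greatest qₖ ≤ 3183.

√1598 = [39; 1, 38, 1, 78, …] (period length 4).
Convergents:
  p_0/q_0 = 39/1
  p_1/q_1 = 40/1
  p_2/q_2 = 1559/39
  p_3/q_3 = 1599/40
  p_4/q_4 = 126281/3159
  p_5/q_5 = 127880/3199
q_4 = 3159 ≤ 3183 < 3199 = q_5, so the answer is 126281/3159.

126281/3159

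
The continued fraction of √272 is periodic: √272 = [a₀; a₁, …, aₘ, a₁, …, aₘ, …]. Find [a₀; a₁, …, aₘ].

a₀ = ⌊√272⌋ = 16.
With m₀=0, d₀=1 and mₖ₊₁ = dₖaₖ − mₖ, dₖ₊₁ = (n − mₖ₊₁²)/dₖ, aₖ₊₁ = ⌊(a₀+mₖ₊₁)/dₖ₊₁⌋:
  k=1: m=16, d=16, a=2
  k=2: m=16, d=1, a=32
d=1 and a=2a₀=32 at k=2, so the next step gives (m, d) = (16, 16) again — its k=1 value — and the period has length 2.

[16; 2, 32]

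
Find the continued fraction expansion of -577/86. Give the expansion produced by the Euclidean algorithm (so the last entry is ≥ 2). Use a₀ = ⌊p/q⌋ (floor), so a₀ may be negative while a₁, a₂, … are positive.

[-7; 3, 2, 3, 1, 2]

-577 = -7·86 + 25
86 = 3·25 + 11
25 = 2·11 + 3
11 = 3·3 + 2
3 = 1·2 + 1
2 = 2·1 + 0  (stop)
So -577/86 = [-7; 3, 2, 3, 1, 2].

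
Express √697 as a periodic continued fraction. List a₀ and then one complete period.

[26; 2, 2, 52]

a₀ = ⌊√697⌋ = 26.
With m₀=0, d₀=1 and mₖ₊₁ = dₖaₖ − mₖ, dₖ₊₁ = (n − mₖ₊₁²)/dₖ, aₖ₊₁ = ⌊(a₀+mₖ₊₁)/dₖ₊₁⌋:
  k=1: m=26, d=21, a=2
  k=2: m=16, d=21, a=2
  k=3: m=26, d=1, a=52
d=1 and a=2a₀=52 at k=3, so the next step gives (m, d) = (26, 21) again — its k=1 value — and the period has length 3.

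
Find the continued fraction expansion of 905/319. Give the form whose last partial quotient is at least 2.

905 = 2×319 + 267
319 = 1×267 + 52
267 = 5×52 + 7
52 = 7×7 + 3
7 = 2×3 + 1
3 = 3×1 + 0  (stop)
So 905/319 = [2; 1, 5, 7, 2, 3].

[2; 1, 5, 7, 2, 3]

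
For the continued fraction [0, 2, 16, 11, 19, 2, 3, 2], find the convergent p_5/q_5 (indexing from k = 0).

6935/14301

Using pₖ = aₖpₖ₋₁ + pₖ₋₂, qₖ = aₖqₖ₋₁ + qₖ₋₂ (with p₋₁=1, p₋₂=0, q₋₁=0, q₋₂=1):
  k=0: a=0, p=0, q=1
  k=1: a=2, p=1, q=2
  k=2: a=16, p=16, q=33
  k=3: a=11, p=177, q=365
  k=4: a=19, p=3379, q=6968
  k=5: a=2, p=6935, q=14301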